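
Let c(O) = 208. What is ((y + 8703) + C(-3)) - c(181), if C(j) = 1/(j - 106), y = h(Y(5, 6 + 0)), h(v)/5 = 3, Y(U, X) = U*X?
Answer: 927589/109 ≈ 8510.0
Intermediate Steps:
h(v) = 15 (h(v) = 5*3 = 15)
y = 15
C(j) = 1/(-106 + j)
((y + 8703) + C(-3)) - c(181) = ((15 + 8703) + 1/(-106 - 3)) - 1*208 = (8718 + 1/(-109)) - 208 = (8718 - 1/109) - 208 = 950261/109 - 208 = 927589/109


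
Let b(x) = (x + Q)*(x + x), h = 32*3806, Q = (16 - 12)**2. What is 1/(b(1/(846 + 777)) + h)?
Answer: 2634129/320815891106 ≈ 8.2107e-6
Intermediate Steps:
Q = 16 (Q = 4**2 = 16)
h = 121792
b(x) = 2*x*(16 + x) (b(x) = (x + 16)*(x + x) = (16 + x)*(2*x) = 2*x*(16 + x))
1/(b(1/(846 + 777)) + h) = 1/(2*(16 + 1/(846 + 777))/(846 + 777) + 121792) = 1/(2*(16 + 1/1623)/1623 + 121792) = 1/(2*(1/1623)*(16 + 1/1623) + 121792) = 1/(2*(1/1623)*(25969/1623) + 121792) = 1/(51938/2634129 + 121792) = 1/(320815891106/2634129) = 2634129/320815891106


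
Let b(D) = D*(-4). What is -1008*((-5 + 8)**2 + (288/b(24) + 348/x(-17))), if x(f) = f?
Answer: 247968/17 ≈ 14586.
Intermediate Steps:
b(D) = -4*D
-1008*((-5 + 8)**2 + (288/b(24) + 348/x(-17))) = -1008*((-5 + 8)**2 + (288/((-4*24)) + 348/(-17))) = -1008*(3**2 + (288/(-96) + 348*(-1/17))) = -1008*(9 + (288*(-1/96) - 348/17)) = -1008*(9 + (-3 - 348/17)) = -1008*(9 - 399/17) = -1008*(-246/17) = 247968/17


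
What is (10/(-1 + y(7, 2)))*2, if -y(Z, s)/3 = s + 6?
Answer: -⅘ ≈ -0.80000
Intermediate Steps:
y(Z, s) = -18 - 3*s (y(Z, s) = -3*(s + 6) = -3*(6 + s) = -18 - 3*s)
(10/(-1 + y(7, 2)))*2 = (10/(-1 + (-18 - 3*2)))*2 = (10/(-1 + (-18 - 6)))*2 = (10/(-1 - 24))*2 = (10/(-25))*2 = -1/25*10*2 = -⅖*2 = -⅘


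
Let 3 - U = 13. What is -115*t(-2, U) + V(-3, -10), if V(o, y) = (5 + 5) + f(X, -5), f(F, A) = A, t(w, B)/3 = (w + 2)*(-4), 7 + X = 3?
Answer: 5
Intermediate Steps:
X = -4 (X = -7 + 3 = -4)
U = -10 (U = 3 - 1*13 = 3 - 13 = -10)
t(w, B) = -24 - 12*w (t(w, B) = 3*((w + 2)*(-4)) = 3*((2 + w)*(-4)) = 3*(-8 - 4*w) = -24 - 12*w)
V(o, y) = 5 (V(o, y) = (5 + 5) - 5 = 10 - 5 = 5)
-115*t(-2, U) + V(-3, -10) = -115*(-24 - 12*(-2)) + 5 = -115*(-24 + 24) + 5 = -115*0 + 5 = 0 + 5 = 5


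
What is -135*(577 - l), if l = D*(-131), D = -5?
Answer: 10530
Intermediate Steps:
l = 655 (l = -5*(-131) = 655)
-135*(577 - l) = -135*(577 - 1*655) = -135*(577 - 655) = -135*(-78) = 10530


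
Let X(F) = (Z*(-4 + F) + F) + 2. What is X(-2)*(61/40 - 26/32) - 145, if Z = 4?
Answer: -1621/10 ≈ -162.10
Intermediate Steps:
X(F) = -14 + 5*F (X(F) = (4*(-4 + F) + F) + 2 = ((-16 + 4*F) + F) + 2 = (-16 + 5*F) + 2 = -14 + 5*F)
X(-2)*(61/40 - 26/32) - 145 = (-14 + 5*(-2))*(61/40 - 26/32) - 145 = (-14 - 10)*(61*(1/40) - 26*1/32) - 145 = -24*(61/40 - 13/16) - 145 = -24*57/80 - 145 = -171/10 - 145 = -1621/10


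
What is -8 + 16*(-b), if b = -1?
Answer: 8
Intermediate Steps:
-8 + 16*(-b) = -8 + 16*(-1*(-1)) = -8 + 16*1 = -8 + 16 = 8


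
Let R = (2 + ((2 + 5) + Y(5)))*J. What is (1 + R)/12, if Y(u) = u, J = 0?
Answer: 1/12 ≈ 0.083333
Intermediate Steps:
R = 0 (R = (2 + ((2 + 5) + 5))*0 = (2 + (7 + 5))*0 = (2 + 12)*0 = 14*0 = 0)
(1 + R)/12 = (1 + 0)/12 = 1*(1/12) = 1/12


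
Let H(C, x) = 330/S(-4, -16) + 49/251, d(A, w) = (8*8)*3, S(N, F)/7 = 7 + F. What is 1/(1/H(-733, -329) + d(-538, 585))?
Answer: 26581/5098281 ≈ 0.0052137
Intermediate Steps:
S(N, F) = 49 + 7*F (S(N, F) = 7*(7 + F) = 49 + 7*F)
d(A, w) = 192 (d(A, w) = 64*3 = 192)
H(C, x) = -26581/5271 (H(C, x) = 330/(49 + 7*(-16)) + 49/251 = 330/(49 - 112) + 49*(1/251) = 330/(-63) + 49/251 = 330*(-1/63) + 49/251 = -110/21 + 49/251 = -26581/5271)
1/(1/H(-733, -329) + d(-538, 585)) = 1/(1/(-26581/5271) + 192) = 1/(-5271/26581 + 192) = 1/(5098281/26581) = 26581/5098281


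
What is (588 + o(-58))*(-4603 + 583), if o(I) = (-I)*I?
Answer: 11159520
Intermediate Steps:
o(I) = -I**2
(588 + o(-58))*(-4603 + 583) = (588 - 1*(-58)**2)*(-4603 + 583) = (588 - 1*3364)*(-4020) = (588 - 3364)*(-4020) = -2776*(-4020) = 11159520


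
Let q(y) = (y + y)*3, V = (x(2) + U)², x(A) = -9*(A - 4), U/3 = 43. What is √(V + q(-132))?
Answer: 9*√257 ≈ 144.28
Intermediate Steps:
U = 129 (U = 3*43 = 129)
x(A) = 36 - 9*A (x(A) = -9*(-4 + A) = 36 - 9*A)
V = 21609 (V = ((36 - 9*2) + 129)² = ((36 - 18) + 129)² = (18 + 129)² = 147² = 21609)
q(y) = 6*y (q(y) = (2*y)*3 = 6*y)
√(V + q(-132)) = √(21609 + 6*(-132)) = √(21609 - 792) = √20817 = 9*√257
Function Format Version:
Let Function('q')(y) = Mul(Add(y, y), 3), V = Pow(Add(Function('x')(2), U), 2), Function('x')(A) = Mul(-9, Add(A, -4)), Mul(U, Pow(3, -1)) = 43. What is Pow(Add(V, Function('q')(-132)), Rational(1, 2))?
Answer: Mul(9, Pow(257, Rational(1, 2))) ≈ 144.28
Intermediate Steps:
U = 129 (U = Mul(3, 43) = 129)
Function('x')(A) = Add(36, Mul(-9, A)) (Function('x')(A) = Mul(-9, Add(-4, A)) = Add(36, Mul(-9, A)))
V = 21609 (V = Pow(Add(Add(36, Mul(-9, 2)), 129), 2) = Pow(Add(Add(36, -18), 129), 2) = Pow(Add(18, 129), 2) = Pow(147, 2) = 21609)
Function('q')(y) = Mul(6, y) (Function('q')(y) = Mul(Mul(2, y), 3) = Mul(6, y))
Pow(Add(V, Function('q')(-132)), Rational(1, 2)) = Pow(Add(21609, Mul(6, -132)), Rational(1, 2)) = Pow(Add(21609, -792), Rational(1, 2)) = Pow(20817, Rational(1, 2)) = Mul(9, Pow(257, Rational(1, 2)))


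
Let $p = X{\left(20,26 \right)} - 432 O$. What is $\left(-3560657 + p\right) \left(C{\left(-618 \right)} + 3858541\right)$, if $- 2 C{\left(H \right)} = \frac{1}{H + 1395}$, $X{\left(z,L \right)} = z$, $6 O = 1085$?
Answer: $- \frac{7272871810879247}{518} \approx -1.404 \cdot 10^{13}$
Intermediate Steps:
$O = \frac{1085}{6}$ ($O = \frac{1}{6} \cdot 1085 = \frac{1085}{6} \approx 180.83$)
$C{\left(H \right)} = - \frac{1}{2 \left(1395 + H\right)}$ ($C{\left(H \right)} = - \frac{1}{2 \left(H + 1395\right)} = - \frac{1}{2 \left(1395 + H\right)}$)
$p = -78100$ ($p = 20 - 78120 = -78100$)
$\left(-3560657 + p\right) \left(C{\left(-618 \right)} + 3858541\right) = \left(-3560657 - 78100\right) \left(- \frac{1}{2790 + 2 \left(-618\right)} + 3858541\right) = - 3638757 \left(- \frac{1}{2790 - 1236} + 3858541\right) = - 3638757 \left(- \frac{1}{1554} + 3858541\right) = \left(-3638757\right) \frac{5996172713}{1554} = - \frac{7272871810879247}{518}$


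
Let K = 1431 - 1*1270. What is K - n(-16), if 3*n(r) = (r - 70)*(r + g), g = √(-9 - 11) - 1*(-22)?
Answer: 333 + 172*I*√5/3 ≈ 333.0 + 128.2*I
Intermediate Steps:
K = 161 (K = 1431 - 1270 = 161)
g = 22 + 2*I*√5 (g = √(-20) + 22 = 2*I*√5 + 22 = 22 + 2*I*√5 ≈ 22.0 + 4.4721*I)
n(r) = (-70 + r)*(22 + r + 2*I*√5)/3 (n(r) = ((r - 70)*(r + (22 + 2*I*√5)))/3 = ((-70 + r)*(22 + r + 2*I*√5))/3 = (-70 + r)*(22 + r + 2*I*√5)/3)
K - n(-16) = 161 - (-1540/3 - 16*(-16) + (⅓)*(-16)² - 140*I*√5/3 + (⅔)*I*(-16)*√5) = 161 - (-1540/3 + 256 + (⅓)*256 - 140*I*√5/3 - 32*I*√5/3) = 161 - (-1540/3 + 256 + 256/3 - 140*I*√5/3 - 32*I*√5/3) = 161 - (-172 - 172*I*√5/3) = 161 + (172 + 172*I*√5/3) = 333 + 172*I*√5/3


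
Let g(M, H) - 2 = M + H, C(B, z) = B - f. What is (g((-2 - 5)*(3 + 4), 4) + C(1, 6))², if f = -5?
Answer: 1369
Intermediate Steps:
C(B, z) = 5 + B (C(B, z) = B - 1*(-5) = B + 5 = 5 + B)
g(M, H) = 2 + H + M (g(M, H) = 2 + (M + H) = 2 + (H + M) = 2 + H + M)
(g((-2 - 5)*(3 + 4), 4) + C(1, 6))² = ((2 + 4 + (-2 - 5)*(3 + 4)) + (5 + 1))² = ((2 + 4 - 7*7) + 6)² = ((2 + 4 - 49) + 6)² = (-43 + 6)² = (-37)² = 1369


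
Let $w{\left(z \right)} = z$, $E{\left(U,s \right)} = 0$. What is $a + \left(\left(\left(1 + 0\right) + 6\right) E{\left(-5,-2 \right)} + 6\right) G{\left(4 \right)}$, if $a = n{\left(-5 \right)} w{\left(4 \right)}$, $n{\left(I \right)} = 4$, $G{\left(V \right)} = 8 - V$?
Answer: $40$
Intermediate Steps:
$a = 16$ ($a = 4 \cdot 4 = 16$)
$a + \left(\left(\left(1 + 0\right) + 6\right) E{\left(-5,-2 \right)} + 6\right) G{\left(4 \right)} = 16 + \left(\left(\left(1 + 0\right) + 6\right) 0 + 6\right) \left(8 - 4\right) = 16 + \left(\left(1 + 6\right) 0 + 6\right) \left(8 - 4\right) = 16 + \left(7 \cdot 0 + 6\right) 4 = 16 + \left(0 + 6\right) 4 = 16 + 6 \cdot 4 = 16 + 24 = 40$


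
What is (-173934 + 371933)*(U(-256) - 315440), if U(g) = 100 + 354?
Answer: -62366913014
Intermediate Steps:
U(g) = 454
(-173934 + 371933)*(U(-256) - 315440) = (-173934 + 371933)*(454 - 315440) = 197999*(-314986) = -62366913014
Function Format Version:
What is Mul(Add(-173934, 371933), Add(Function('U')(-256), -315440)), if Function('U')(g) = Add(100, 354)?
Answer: -62366913014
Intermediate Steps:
Function('U')(g) = 454
Mul(Add(-173934, 371933), Add(Function('U')(-256), -315440)) = Mul(Add(-173934, 371933), Add(454, -315440)) = Mul(197999, -314986) = -62366913014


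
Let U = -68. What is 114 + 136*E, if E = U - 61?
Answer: -17430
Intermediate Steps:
E = -129 (E = -68 - 61 = -129)
114 + 136*E = 114 + 136*(-129) = 114 - 17544 = -17430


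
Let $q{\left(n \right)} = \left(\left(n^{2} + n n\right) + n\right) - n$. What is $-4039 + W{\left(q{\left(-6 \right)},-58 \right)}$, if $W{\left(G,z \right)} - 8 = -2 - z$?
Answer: $-3975$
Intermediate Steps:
$q{\left(n \right)} = 2 n^{2}$ ($q{\left(n \right)} = \left(\left(n^{2} + n^{2}\right) + n\right) - n = \left(2 n^{2} + n\right) - n = \left(n + 2 n^{2}\right) - n = 2 n^{2}$)
$W{\left(G,z \right)} = 6 - z$ ($W{\left(G,z \right)} = 8 - \left(2 + z\right) = 6 - z$)
$-4039 + W{\left(q{\left(-6 \right)},-58 \right)} = -4039 + \left(6 - -58\right) = -4039 + \left(6 + 58\right) = -4039 + 64 = -3975$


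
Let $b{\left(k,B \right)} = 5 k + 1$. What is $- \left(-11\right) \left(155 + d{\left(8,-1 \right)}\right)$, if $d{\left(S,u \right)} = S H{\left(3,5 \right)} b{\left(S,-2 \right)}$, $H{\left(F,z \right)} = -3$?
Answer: $-9119$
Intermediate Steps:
$b{\left(k,B \right)} = 1 + 5 k$
$d{\left(S,u \right)} = - 3 S \left(1 + 5 S\right)$ ($d{\left(S,u \right)} = S \left(-3\right) \left(1 + 5 S\right) = - 3 S \left(1 + 5 S\right)$)
$- \left(-11\right) \left(155 + d{\left(8,-1 \right)}\right) = - \left(-11\right) \left(155 - 24 \left(1 + 5 \cdot 8\right)\right) = - \left(-11\right) \left(155 - 24 \left(1 + 40\right)\right) = - \left(-11\right) \left(155 - 24 \cdot 41\right) = - \left(-11\right) \left(155 - 984\right) = - \left(-11\right) \left(-829\right) = \left(-1\right) 9119 = -9119$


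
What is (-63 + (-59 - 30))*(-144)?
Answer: 21888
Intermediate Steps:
(-63 + (-59 - 30))*(-144) = (-63 - 89)*(-144) = -152*(-144) = 21888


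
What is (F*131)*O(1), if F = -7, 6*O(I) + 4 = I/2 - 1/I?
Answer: 2751/4 ≈ 687.75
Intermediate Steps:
O(I) = -⅔ - 1/(6*I) + I/12 (O(I) = -⅔ + (I/2 - 1/I)/6 = -⅔ + (-1/(6*I) + I/12) = -⅔ - 1/(6*I) + I/12)
(F*131)*O(1) = (-7*131)*((1/12)*(-2 + 1*(-8 + 1))/1) = -917*(-2 + 1*(-7))/12 = -917*(-2 - 7)/12 = -917*(-9)/12 = -917*(-¾) = 2751/4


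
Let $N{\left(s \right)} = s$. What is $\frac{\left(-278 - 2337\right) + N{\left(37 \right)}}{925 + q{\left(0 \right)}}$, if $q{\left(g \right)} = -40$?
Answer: $- \frac{2578}{885} \approx -2.913$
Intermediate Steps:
$\frac{\left(-278 - 2337\right) + N{\left(37 \right)}}{925 + q{\left(0 \right)}} = \frac{\left(-278 - 2337\right) + 37}{925 - 40} = \frac{-2615 + 37}{885} = \left(-2578\right) \frac{1}{885} = - \frac{2578}{885}$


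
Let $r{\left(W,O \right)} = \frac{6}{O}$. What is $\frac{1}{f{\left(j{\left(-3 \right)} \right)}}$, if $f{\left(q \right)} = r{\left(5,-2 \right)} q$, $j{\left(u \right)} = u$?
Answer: $\frac{1}{9} \approx 0.11111$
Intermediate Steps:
$f{\left(q \right)} = - 3 q$ ($f{\left(q \right)} = \frac{6}{-2} q = 6 \left(- \frac{1}{2}\right) q = - 3 q$)
$\frac{1}{f{\left(j{\left(-3 \right)} \right)}} = \frac{1}{\left(-3\right) \left(-3\right)} = \frac{1}{9}$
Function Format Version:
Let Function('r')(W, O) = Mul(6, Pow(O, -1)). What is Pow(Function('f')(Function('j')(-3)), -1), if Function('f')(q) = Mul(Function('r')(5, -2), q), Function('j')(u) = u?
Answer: Rational(1, 9) ≈ 0.11111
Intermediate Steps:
Function('f')(q) = Mul(-3, q) (Function('f')(q) = Mul(Mul(6, Pow(-2, -1)), q) = Mul(Mul(6, Rational(-1, 2)), q) = Mul(-3, q))
Pow(Function('f')(Function('j')(-3)), -1) = Pow(Mul(-3, -3), -1) = Pow(9, -1) = Rational(1, 9)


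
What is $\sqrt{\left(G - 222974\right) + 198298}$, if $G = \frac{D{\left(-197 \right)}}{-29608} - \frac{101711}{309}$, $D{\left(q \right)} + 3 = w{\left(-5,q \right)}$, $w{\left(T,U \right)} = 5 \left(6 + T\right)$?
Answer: $\frac{i \sqrt{130811158171754601}}{2287218} \approx 158.13 i$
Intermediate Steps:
$w{\left(T,U \right)} = 30 + 5 T$
$D{\left(q \right)} = 2$ ($D{\left(q \right)} = -3 + \left(30 + 5 \left(-5\right)\right) = -3 + \left(30 - 25\right) = -3 + 5 = 2$)
$G = - \frac{1505729953}{4574436}$ ($G = \frac{2}{-29608} - \frac{101711}{309} = 2 \left(- \frac{1}{29608}\right) - \frac{101711}{309} = - \frac{1}{14804} - \frac{101711}{309} = - \frac{1505729953}{4574436} \approx -329.16$)
$\sqrt{\left(G - 222974\right) + 198298} = \sqrt{\left(- \frac{1505729953}{4574436} - 222974\right) + 198298} = \sqrt{- \frac{1021486022617}{4574436} + 198298} = \sqrt{- \frac{114384512689}{4574436}} = \frac{i \sqrt{130811158171754601}}{2287218}$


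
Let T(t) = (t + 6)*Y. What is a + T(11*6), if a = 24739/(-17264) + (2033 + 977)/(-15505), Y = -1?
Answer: -43315125/588304 ≈ -73.627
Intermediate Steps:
T(t) = -6 - t (T(t) = (t + 6)*(-1) = (6 + t)*(-1) = -6 - t)
a = -957237/588304 (a = 24739*(-1/17264) + 3010*(-1/15505) = -1903/1328 - 86/443 = -957237/588304 ≈ -1.6271)
a + T(11*6) = -957237/588304 + (-6 - 11*6) = -957237/588304 + (-6 - 1*66) = -957237/588304 + (-6 - 66) = -957237/588304 - 72 = -43315125/588304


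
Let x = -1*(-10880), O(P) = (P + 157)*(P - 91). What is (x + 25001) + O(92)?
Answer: 36130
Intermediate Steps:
O(P) = (-91 + P)*(157 + P) (O(P) = (157 + P)*(-91 + P) = (-91 + P)*(157 + P))
x = 10880
(x + 25001) + O(92) = (10880 + 25001) + (-14287 + 92² + 66*92) = 35881 + (-14287 + 8464 + 6072) = 35881 + 249 = 36130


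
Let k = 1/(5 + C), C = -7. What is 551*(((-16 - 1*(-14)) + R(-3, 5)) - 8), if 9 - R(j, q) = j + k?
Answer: 2755/2 ≈ 1377.5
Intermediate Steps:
k = -½ (k = 1/(5 - 7) = 1/(-2) = -½ ≈ -0.50000)
R(j, q) = 19/2 - j (R(j, q) = 9 - (j - ½) = 9 - (-½ + j) = 9 + (½ - j) = 19/2 - j)
551*(((-16 - 1*(-14)) + R(-3, 5)) - 8) = 551*(((-16 - 1*(-14)) + (19/2 - 1*(-3))) - 8) = 551*(((-16 + 14) + (19/2 + 3)) - 8) = 551*((-2 + 25/2) - 8) = 551*(21/2 - 8) = 551*(5/2) = 2755/2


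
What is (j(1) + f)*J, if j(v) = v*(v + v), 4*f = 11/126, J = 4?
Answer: 1019/126 ≈ 8.0873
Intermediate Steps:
f = 11/504 (f = (11/126)/4 = (11*(1/126))/4 = (¼)*(11/126) = 11/504 ≈ 0.021825)
j(v) = 2*v² (j(v) = v*(2*v) = 2*v²)
(j(1) + f)*J = (2*1² + 11/504)*4 = (2*1 + 11/504)*4 = (2 + 11/504)*4 = (1019/504)*4 = 1019/126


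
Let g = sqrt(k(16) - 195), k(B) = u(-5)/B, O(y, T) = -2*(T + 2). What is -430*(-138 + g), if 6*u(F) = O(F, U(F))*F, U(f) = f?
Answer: 59340 - 5375*I*sqrt(5)/2 ≈ 59340.0 - 6009.4*I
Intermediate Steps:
O(y, T) = -4 - 2*T (O(y, T) = -2*(2 + T) = -4 - 2*T)
u(F) = F*(-4 - 2*F)/6 (u(F) = ((-4 - 2*F)*F)/6 = (F*(-4 - 2*F))/6 = F*(-4 - 2*F)/6)
k(B) = -5/B (k(B) = (-1/3*(-5)*(2 - 5))/B = (-1/3*(-5)*(-3))/B = -5/B)
g = 25*I*sqrt(5)/4 (g = sqrt(-5/16 - 195) = sqrt(-3125/16) = 25*I*sqrt(5)/4 ≈ 13.975*I)
-430*(-138 + g) = -430*(-138 + 25*I*sqrt(5)/4) = 59340 - 5375*I*sqrt(5)/2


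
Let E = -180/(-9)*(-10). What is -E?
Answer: 200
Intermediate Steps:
E = -200 (E = -180*(-1)/9*(-10) = -10*(-2)*(-10) = 20*(-10) = -200)
-E = -1*(-200) = 200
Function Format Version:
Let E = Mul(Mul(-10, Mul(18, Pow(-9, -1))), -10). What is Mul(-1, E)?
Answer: 200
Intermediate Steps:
E = -200 (E = Mul(Mul(-10, Mul(18, Rational(-1, 9))), -10) = Mul(Mul(-10, -2), -10) = Mul(20, -10) = -200)
Mul(-1, E) = Mul(-1, -200) = 200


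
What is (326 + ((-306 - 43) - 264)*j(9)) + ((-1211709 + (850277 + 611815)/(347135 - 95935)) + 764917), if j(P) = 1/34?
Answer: -476660135909/1067600 ≈ -4.4648e+5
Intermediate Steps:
j(P) = 1/34
(326 + ((-306 - 43) - 264)*j(9)) + ((-1211709 + (850277 + 611815)/(347135 - 95935)) + 764917) = (326 + ((-306 - 43) - 264)*(1/34)) + ((-1211709 + (850277 + 611815)/(347135 - 95935)) + 764917) = (326 + (-349 - 264)*(1/34)) + ((-1211709 + 1462092/251200) + 764917) = (326 - 613*1/34) + ((-1211709 + 1462092*(1/251200)) + 764917) = (326 - 613/34) + ((-1211709 + 365523/62800) + 764917) = 10471/34 + (-76094959677/62800 + 764917) = 10471/34 - 28058172077/62800 = -476660135909/1067600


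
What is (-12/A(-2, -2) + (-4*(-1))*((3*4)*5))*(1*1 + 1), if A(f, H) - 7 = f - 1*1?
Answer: 474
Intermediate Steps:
A(f, H) = 6 + f (A(f, H) = 7 + (f - 1*1) = 7 + (f - 1) = 7 + (-1 + f) = 6 + f)
(-12/A(-2, -2) + (-4*(-1))*((3*4)*5))*(1*1 + 1) = (-12/(6 - 2) + (-4*(-1))*((3*4)*5))*(1*1 + 1) = (-12/4 + 4*(12*5))*(1 + 1) = (-12*1/4 + 4*60)*2 = (-3 + 240)*2 = 237*2 = 474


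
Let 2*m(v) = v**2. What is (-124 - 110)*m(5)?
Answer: -2925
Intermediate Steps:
m(v) = v**2/2
(-124 - 110)*m(5) = (-124 - 110)*((1/2)*5**2) = -117*25 = -234*25/2 = -2925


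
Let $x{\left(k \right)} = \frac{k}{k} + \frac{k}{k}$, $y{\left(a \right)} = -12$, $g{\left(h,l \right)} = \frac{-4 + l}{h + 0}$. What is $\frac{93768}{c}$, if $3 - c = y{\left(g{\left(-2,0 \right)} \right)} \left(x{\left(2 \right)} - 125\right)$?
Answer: $- \frac{31256}{491} \approx -63.658$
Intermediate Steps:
$g{\left(h,l \right)} = \frac{-4 + l}{h}$
$x{\left(k \right)} = 2$ ($x{\left(k \right)} = 1 + 1 = 2$)
$c = -1473$ ($c = 3 - - 12 \left(2 - 125\right) = 3 - \left(-12\right) \left(-123\right) = 3 - 1476 = -1473$)
$\frac{93768}{c} = \frac{93768}{-1473} = 93768 \left(- \frac{1}{1473}\right) = - \frac{31256}{491}$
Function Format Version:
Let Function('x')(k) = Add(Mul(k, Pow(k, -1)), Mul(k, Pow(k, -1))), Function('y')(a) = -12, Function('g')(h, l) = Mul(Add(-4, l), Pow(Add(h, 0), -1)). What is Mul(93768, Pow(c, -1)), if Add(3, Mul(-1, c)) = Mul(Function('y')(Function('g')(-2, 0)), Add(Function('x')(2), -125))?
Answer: Rational(-31256, 491) ≈ -63.658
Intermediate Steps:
Function('g')(h, l) = Mul(Pow(h, -1), Add(-4, l)) (Function('g')(h, l) = Mul(Add(-4, l), Pow(h, -1)) = Mul(Pow(h, -1), Add(-4, l)))
Function('x')(k) = 2 (Function('x')(k) = Add(1, 1) = 2)
c = -1473 (c = Add(3, Mul(-1, Mul(-12, Add(2, -125)))) = Add(3, Mul(-1, Mul(-12, -123))) = Add(3, Mul(-1, 1476)) = Add(3, -1476) = -1473)
Mul(93768, Pow(c, -1)) = Mul(93768, Pow(-1473, -1)) = Mul(93768, Rational(-1, 1473)) = Rational(-31256, 491)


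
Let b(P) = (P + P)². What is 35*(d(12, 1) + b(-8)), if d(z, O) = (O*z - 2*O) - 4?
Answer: 9170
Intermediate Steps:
d(z, O) = -4 - 2*O + O*z (d(z, O) = (-2*O + O*z) - 4 = -4 - 2*O + O*z)
b(P) = 4*P² (b(P) = (2*P)² = 4*P²)
35*(d(12, 1) + b(-8)) = 35*((-4 - 2*1 + 1*12) + 4*(-8)²) = 35*((-4 - 2 + 12) + 4*64) = 35*(6 + 256) = 35*262 = 9170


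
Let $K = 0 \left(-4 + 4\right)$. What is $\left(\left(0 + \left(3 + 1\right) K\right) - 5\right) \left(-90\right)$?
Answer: $450$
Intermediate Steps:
$K = 0$ ($K = 0 \cdot 0 = 0$)
$\left(\left(0 + \left(3 + 1\right) K\right) - 5\right) \left(-90\right) = \left(\left(0 + \left(3 + 1\right) 0\right) - 5\right) \left(-90\right) = \left(\left(0 + 4 \cdot 0\right) - 5\right) \left(-90\right) = \left(\left(0 + 0\right) - 5\right) \left(-90\right) = \left(0 - 5\right) \left(-90\right) = \left(-5\right) \left(-90\right) = 450$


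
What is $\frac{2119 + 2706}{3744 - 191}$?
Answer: $\frac{4825}{3553} \approx 1.358$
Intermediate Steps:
$\frac{2119 + 2706}{3744 - 191} = \frac{4825}{3553}$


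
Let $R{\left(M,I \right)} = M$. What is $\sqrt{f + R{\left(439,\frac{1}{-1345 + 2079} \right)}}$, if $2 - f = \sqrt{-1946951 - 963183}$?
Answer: $\sqrt{441 - i \sqrt{2910134}} \approx 33.189 - 25.7 i$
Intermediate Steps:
$f = 2 - i \sqrt{2910134}$ ($f = 2 - \sqrt{-1946951 - 963183} = 2 - \sqrt{-2910134} = 2 - i \sqrt{2910134} \approx 2.0 - 1705.9 i$)
$\sqrt{f + R{\left(439,\frac{1}{-1345 + 2079} \right)}} = \sqrt{\left(2 - i \sqrt{2910134}\right) + 439} = \sqrt{441 - i \sqrt{2910134}}$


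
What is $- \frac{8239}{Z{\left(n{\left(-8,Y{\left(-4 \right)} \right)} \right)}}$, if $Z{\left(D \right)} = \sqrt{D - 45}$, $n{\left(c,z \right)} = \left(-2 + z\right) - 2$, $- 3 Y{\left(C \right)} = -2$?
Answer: $\frac{8239 i \sqrt{435}}{145} \approx 1185.1 i$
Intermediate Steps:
$Y{\left(C \right)} = \frac{2}{3}$ ($Y{\left(C \right)} = \left(- \frac{1}{3}\right) \left(-2\right) = \frac{2}{3}$)
$n{\left(c,z \right)} = -4 + z$
$Z{\left(D \right)} = \sqrt{-45 + D}$
$- \frac{8239}{Z{\left(n{\left(-8,Y{\left(-4 \right)} \right)} \right)}} = - \frac{8239}{\sqrt{-45 + \left(-4 + \frac{2}{3}\right)}} = - \frac{8239}{\sqrt{-45 - \frac{10}{3}}} = - \frac{8239}{\sqrt{- \frac{145}{3}}} = - \frac{8239}{\frac{1}{3} i \sqrt{435}} = - 8239 \left(- \frac{i \sqrt{435}}{145}\right) = \frac{8239 i \sqrt{435}}{145}$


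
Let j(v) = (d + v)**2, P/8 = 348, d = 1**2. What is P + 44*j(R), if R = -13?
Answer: 9120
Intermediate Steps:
d = 1
P = 2784 (P = 8*348 = 2784)
j(v) = (1 + v)**2
P + 44*j(R) = 2784 + 44*(1 - 13)**2 = 2784 + 44*(-12)**2 = 2784 + 44*144 = 2784 + 6336 = 9120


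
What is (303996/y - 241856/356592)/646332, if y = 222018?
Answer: 284927897/266510430955926 ≈ 1.0691e-6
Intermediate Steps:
(303996/y - 241856/356592)/646332 = (303996/222018 - 241856/356592)/646332 = (303996*(1/222018) - 241856*1/356592)*(1/646332) = (50666/37003 - 15116/22287)*(1/646332) = (569855794/824685861)*(1/646332) = 284927897/266510430955926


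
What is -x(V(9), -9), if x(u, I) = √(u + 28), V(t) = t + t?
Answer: -√46 ≈ -6.7823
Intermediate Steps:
V(t) = 2*t
x(u, I) = √(28 + u)
-x(V(9), -9) = -√(28 + 2*9) = -√(28 + 18) = -√46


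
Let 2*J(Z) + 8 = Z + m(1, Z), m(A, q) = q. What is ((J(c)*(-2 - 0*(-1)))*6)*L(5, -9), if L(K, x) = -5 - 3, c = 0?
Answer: -384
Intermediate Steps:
L(K, x) = -8
J(Z) = -4 + Z (J(Z) = -4 + (Z + Z)/2 = -4 + (2*Z)/2 = -4 + Z)
((J(c)*(-2 - 0*(-1)))*6)*L(5, -9) = (((-4 + 0)*(-2 - 0*(-1)))*6)*(-8) = (-4*(-2 - 5*0)*6)*(-8) = (-4*(-2 + 0)*6)*(-8) = (-4*(-2)*6)*(-8) = (8*6)*(-8) = 48*(-8) = -384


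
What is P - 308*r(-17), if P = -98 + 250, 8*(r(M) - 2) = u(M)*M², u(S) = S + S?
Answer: 377837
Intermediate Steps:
u(S) = 2*S
r(M) = 2 + M³/4 (r(M) = 2 + ((2*M)*M²)/8 = 2 + (2*M³)/8 = 2 + M³/4)
P = 152
P - 308*r(-17) = 152 - 308*(2 + (¼)*(-17)³) = 152 - 308*(2 + (¼)*(-4913)) = 152 - 308*(2 - 4913/4) = 152 - 308*(-4905/4) = 152 + 377685 = 377837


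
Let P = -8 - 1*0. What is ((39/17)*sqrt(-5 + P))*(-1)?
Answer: -39*I*sqrt(13)/17 ≈ -8.2716*I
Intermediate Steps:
P = -8 (P = -8 + 0 = -8)
((39/17)*sqrt(-5 + P))*(-1) = ((39/17)*sqrt(-5 - 8))*(-1) = ((39*(1/17))*sqrt(-13))*(-1) = (39*(I*sqrt(13))/17)*(-1) = (39*I*sqrt(13)/17)*(-1) = -39*I*sqrt(13)/17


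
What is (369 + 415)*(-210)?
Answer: -164640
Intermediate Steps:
(369 + 415)*(-210) = 784*(-210) = -164640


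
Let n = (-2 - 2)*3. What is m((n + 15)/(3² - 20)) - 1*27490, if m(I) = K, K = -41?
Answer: -27531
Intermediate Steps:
n = -12 (n = -4*3 = -12)
m(I) = -41
m((n + 15)/(3² - 20)) - 1*27490 = -41 - 1*27490 = -41 - 27490 = -27531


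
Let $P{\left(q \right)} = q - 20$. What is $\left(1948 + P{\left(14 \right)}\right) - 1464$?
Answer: $478$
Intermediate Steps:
$P{\left(q \right)} = -20 + q$
$\left(1948 + P{\left(14 \right)}\right) - 1464 = \left(1948 + \left(-20 + 14\right)\right) - 1464 = \left(1948 - 6\right) - 1464 = 1942 - 1464 = 478$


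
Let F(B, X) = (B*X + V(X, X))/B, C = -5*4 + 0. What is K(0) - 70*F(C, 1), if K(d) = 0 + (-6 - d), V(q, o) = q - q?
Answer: -76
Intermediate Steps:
V(q, o) = 0
K(d) = -6 - d
C = -20 (C = -20 + 0 = -20)
F(B, X) = X (F(B, X) = (B*X + 0)/B = (B*X)/B = X)
K(0) - 70*F(C, 1) = (-6 - 1*0) - 70*1 = (-6 + 0) - 70 = -6 - 70 = -76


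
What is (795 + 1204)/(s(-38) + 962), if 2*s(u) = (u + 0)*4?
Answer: 1999/886 ≈ 2.2562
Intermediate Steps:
s(u) = 2*u (s(u) = ((u + 0)*4)/2 = (u*4)/2 = (4*u)/2 = 2*u)
(795 + 1204)/(s(-38) + 962) = (795 + 1204)/(2*(-38) + 962) = 1999/(-76 + 962) = 1999/886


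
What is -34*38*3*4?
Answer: -15504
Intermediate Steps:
-34*38*3*4 = -1292*12 = -1*15504 = -15504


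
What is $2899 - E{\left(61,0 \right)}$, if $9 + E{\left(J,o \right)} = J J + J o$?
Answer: $-813$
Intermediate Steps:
$E{\left(J,o \right)} = -9 + J^{2} + J o$ ($E{\left(J,o \right)} = -9 + \left(J J + J o\right) = -9 + \left(J^{2} + J o\right) = -9 + J^{2} + J o$)
$2899 - E{\left(61,0 \right)} = 2899 - \left(-9 + 61^{2} + 61 \cdot 0\right) = 2899 - \left(-9 + 3721 + 0\right) = 2899 - 3712 = -813$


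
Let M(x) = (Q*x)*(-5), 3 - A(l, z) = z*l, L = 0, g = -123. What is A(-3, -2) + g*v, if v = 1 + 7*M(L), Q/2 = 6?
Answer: -126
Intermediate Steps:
Q = 12 (Q = 2*6 = 12)
A(l, z) = 3 - l*z (A(l, z) = 3 - z*l = 3 - l*z)
M(x) = -60*x (M(x) = (12*x)*(-5) = -60*x)
v = 1 (v = 1 + 7*(-60*0) = 1 + 7*0 = 1 + 0 = 1)
A(-3, -2) + g*v = (3 - 1*(-3)*(-2)) - 123*1 = (3 - 6) - 123 = -3 - 123 = -126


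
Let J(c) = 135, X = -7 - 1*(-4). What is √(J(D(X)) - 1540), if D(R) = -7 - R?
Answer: I*√1405 ≈ 37.483*I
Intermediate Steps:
X = -3 (X = -7 + 4 = -3)
√(J(D(X)) - 1540) = √(135 - 1540) = √(-1405) = I*√1405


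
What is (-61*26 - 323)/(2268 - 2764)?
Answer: 1909/496 ≈ 3.8488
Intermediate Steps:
(-61*26 - 323)/(2268 - 2764) = (-1586 - 323)/(-496) = -1909*(-1/496) = 1909/496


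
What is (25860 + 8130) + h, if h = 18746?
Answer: 52736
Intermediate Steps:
(25860 + 8130) + h = (25860 + 8130) + 18746 = 33990 + 18746 = 52736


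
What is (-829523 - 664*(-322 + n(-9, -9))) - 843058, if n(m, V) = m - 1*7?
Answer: -1448149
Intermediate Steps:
n(m, V) = -7 + m (n(m, V) = m - 7 = -7 + m)
(-829523 - 664*(-322 + n(-9, -9))) - 843058 = (-829523 - 664*(-322 + (-7 - 9))) - 843058 = (-829523 - 664*(-322 - 16)) - 843058 = (-829523 - 664*(-338)) - 843058 = (-829523 + 224432) - 843058 = -605091 - 843058 = -1448149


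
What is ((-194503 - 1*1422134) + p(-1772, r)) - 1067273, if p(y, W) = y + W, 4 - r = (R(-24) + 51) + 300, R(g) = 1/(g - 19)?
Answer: -115499246/43 ≈ -2.6860e+6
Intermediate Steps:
R(g) = 1/(-19 + g)
r = -14920/43 (r = 4 - ((1/(-19 - 24) + 51) + 300) = 4 - ((1/(-43) + 51) + 300) = 4 - ((-1/43 + 51) + 300) = 4 - (2192/43 + 300) = 4 - 1*15092/43 = 4 - 15092/43 = -14920/43 ≈ -346.98)
p(y, W) = W + y
((-194503 - 1*1422134) + p(-1772, r)) - 1067273 = ((-194503 - 1*1422134) + (-14920/43 - 1772)) - 1067273 = ((-194503 - 1422134) - 91116/43) - 1067273 = (-1616637 - 91116/43) - 1067273 = -69606507/43 - 1067273 = -115499246/43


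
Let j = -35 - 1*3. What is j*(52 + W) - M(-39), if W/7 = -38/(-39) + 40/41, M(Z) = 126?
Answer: -4190486/1599 ≈ -2620.7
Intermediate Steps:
W = 21826/1599 (W = 7*(-38/(-39) + 40/41) = 7*(-38*(-1/39) + 40*(1/41)) = 7*(38/39 + 40/41) = 7*(3118/1599) = 21826/1599 ≈ 13.650)
j = -38 (j = -35 - 3 = -38)
j*(52 + W) - M(-39) = -38*(52 + 21826/1599) - 1*126 = -38*104974/1599 - 126 = -3989012/1599 - 126 = -4190486/1599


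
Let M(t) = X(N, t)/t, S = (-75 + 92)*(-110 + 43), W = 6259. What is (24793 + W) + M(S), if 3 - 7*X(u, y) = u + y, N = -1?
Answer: 247576453/7973 ≈ 31052.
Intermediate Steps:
X(u, y) = 3/7 - u/7 - y/7 (X(u, y) = 3/7 - (u + y)/7 = 3/7 + (-u/7 - y/7) = 3/7 - u/7 - y/7)
S = -1139 (S = 17*(-67) = -1139)
M(t) = (4/7 - t/7)/t (M(t) = (3/7 - ⅐*(-1) - t/7)/t = (3/7 + ⅐ - t/7)/t = (4/7 - t/7)/t)
(24793 + W) + M(S) = (24793 + 6259) + (⅐)*(4 - 1*(-1139))/(-1139) = 31052 + (⅐)*(-1/1139)*(4 + 1139) = 31052 + (⅐)*(-1/1139)*1143 = 31052 - 1143/7973 = 247576453/7973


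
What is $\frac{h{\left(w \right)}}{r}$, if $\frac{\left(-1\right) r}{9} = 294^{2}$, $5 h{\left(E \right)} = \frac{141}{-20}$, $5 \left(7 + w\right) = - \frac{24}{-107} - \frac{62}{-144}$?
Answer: $\frac{47}{25930800} \approx 1.8125 \cdot 10^{-6}$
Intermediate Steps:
$w = - \frac{52919}{7704}$ ($w = -7 + \frac{- \frac{24}{-107} - \frac{62}{-144}}{5} = -7 + \frac{\left(-24\right) \left(- \frac{1}{107}\right) - - \frac{31}{72}}{5} = -7 + \frac{\frac{24}{107} + \frac{31}{72}}{5} = -7 + \frac{1}{5} \cdot \frac{5045}{7704} = -7 + \frac{1009}{7704} = - \frac{52919}{7704} \approx -6.869$)
$h{\left(E \right)} = - \frac{141}{100}$ ($h{\left(E \right)} = \frac{141 \frac{1}{-20}}{5} = \frac{141 \left(- \frac{1}{20}\right)}{5} = \frac{1}{5} \left(- \frac{141}{20}\right) = - \frac{141}{100}$)
$r = -777924$ ($r = - 9 \cdot 294^{2} = \left(-9\right) 86436 = -777924$)
$\frac{h{\left(w \right)}}{r} = - \frac{141}{100 \left(-777924\right)} = \left(- \frac{141}{100}\right) \left(- \frac{1}{777924}\right) = \frac{47}{25930800}$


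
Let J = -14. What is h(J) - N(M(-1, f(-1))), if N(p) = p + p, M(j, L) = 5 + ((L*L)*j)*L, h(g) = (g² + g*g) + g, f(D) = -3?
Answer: 314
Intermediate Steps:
h(g) = g + 2*g² (h(g) = (g² + g²) + g = 2*g² + g = g + 2*g²)
M(j, L) = 5 + j*L³ (M(j, L) = 5 + (L²*j)*L = 5 + (j*L²)*L = 5 + j*L³)
N(p) = 2*p
h(J) - N(M(-1, f(-1))) = -14*(1 + 2*(-14)) - 2*(5 - 1*(-3)³) = -14*(1 - 28) - 2*(5 - 1*(-27)) = -14*(-27) - 2*(5 + 27) = 378 - 2*32 = 378 - 1*64 = 378 - 64 = 314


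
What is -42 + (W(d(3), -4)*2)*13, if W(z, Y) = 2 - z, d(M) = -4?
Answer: 114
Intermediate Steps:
-42 + (W(d(3), -4)*2)*13 = -42 + ((2 - 1*(-4))*2)*13 = -42 + ((2 + 4)*2)*13 = -42 + (6*2)*13 = -42 + 12*13 = -42 + 156 = 114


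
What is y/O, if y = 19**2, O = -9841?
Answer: -361/9841 ≈ -0.036683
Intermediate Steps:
y = 361
y/O = 361/(-9841) = 361*(-1/9841) = -361/9841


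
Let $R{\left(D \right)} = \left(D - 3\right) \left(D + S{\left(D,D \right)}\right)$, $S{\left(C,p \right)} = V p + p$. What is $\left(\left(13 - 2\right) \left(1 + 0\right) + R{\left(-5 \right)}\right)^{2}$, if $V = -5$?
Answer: $11881$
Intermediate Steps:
$S{\left(C,p \right)} = - 4 p$ ($S{\left(C,p \right)} = - 5 p + p = - 4 p$)
$R{\left(D \right)} = - 3 D \left(-3 + D\right)$ ($R{\left(D \right)} = \left(D - 3\right) \left(D - 4 D\right) = \left(-3 + D\right) \left(- 3 D\right) = - 3 D \left(-3 + D\right)$)
$\left(\left(13 - 2\right) \left(1 + 0\right) + R{\left(-5 \right)}\right)^{2} = \left(\left(13 - 2\right) \left(1 + 0\right) + 3 \left(-5\right) \left(3 - -5\right)\right)^{2} = \left(11 \cdot 1 + 3 \left(-5\right) \left(3 + 5\right)\right)^{2} = \left(11 + 3 \left(-5\right) 8\right)^{2} = \left(11 - 120\right)^{2} = \left(-109\right)^{2} = 11881$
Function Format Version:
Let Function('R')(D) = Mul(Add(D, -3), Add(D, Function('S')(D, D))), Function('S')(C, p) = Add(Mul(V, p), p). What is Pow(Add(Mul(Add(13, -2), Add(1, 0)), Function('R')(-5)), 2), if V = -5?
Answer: 11881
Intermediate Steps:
Function('S')(C, p) = Mul(-4, p) (Function('S')(C, p) = Add(Mul(-5, p), p) = Mul(-4, p))
Function('R')(D) = Mul(-3, D, Add(-3, D)) (Function('R')(D) = Mul(Add(D, -3), Add(D, Mul(-4, D))) = Mul(Add(-3, D), Mul(-3, D)) = Mul(-3, D, Add(-3, D)))
Pow(Add(Mul(Add(13, -2), Add(1, 0)), Function('R')(-5)), 2) = Pow(Add(Mul(Add(13, -2), Add(1, 0)), Mul(3, -5, Add(3, Mul(-1, -5)))), 2) = Pow(Add(Mul(11, 1), Mul(3, -5, Add(3, 5))), 2) = Pow(Add(11, Mul(3, -5, 8)), 2) = Pow(Add(11, -120), 2) = Pow(-109, 2) = 11881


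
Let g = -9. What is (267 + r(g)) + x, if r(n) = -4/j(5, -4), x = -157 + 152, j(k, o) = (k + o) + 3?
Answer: 261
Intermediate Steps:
j(k, o) = 3 + k + o
x = -5
r(n) = -1 (r(n) = -4/(3 + 5 - 4) = -4/4 = -4*1/4 = -1)
(267 + r(g)) + x = (267 - 1) - 5 = 266 - 5 = 261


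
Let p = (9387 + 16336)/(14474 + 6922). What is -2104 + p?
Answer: -44991461/21396 ≈ -2102.8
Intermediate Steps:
p = 25723/21396 ≈ 1.2022
-2104 + p = -2104 + 25723/21396 = -44991461/21396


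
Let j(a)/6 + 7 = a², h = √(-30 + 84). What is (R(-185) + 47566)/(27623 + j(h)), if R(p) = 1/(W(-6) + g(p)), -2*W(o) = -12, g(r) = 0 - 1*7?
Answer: 9513/5581 ≈ 1.7045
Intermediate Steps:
g(r) = -7 (g(r) = 0 - 7 = -7)
W(o) = 6 (W(o) = -½*(-12) = 6)
h = 3*√6 (h = √54 = 3*√6 ≈ 7.3485)
j(a) = -42 + 6*a²
R(p) = -1 (R(p) = 1/(6 - 7) = 1/(-1) = -1)
(R(-185) + 47566)/(27623 + j(h)) = (-1 + 47566)/(27623 + (-42 + 6*(3*√6)²)) = 47565/(27623 + (-42 + 6*54)) = 47565/(27623 + (-42 + 324)) = 47565/(27623 + 282) = 47565/27905 = 47565*(1/27905) = 9513/5581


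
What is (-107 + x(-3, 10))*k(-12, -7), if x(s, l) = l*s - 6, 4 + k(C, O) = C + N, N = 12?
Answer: 572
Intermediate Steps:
k(C, O) = 8 + C (k(C, O) = -4 + (C + 12) = -4 + (12 + C) = 8 + C)
x(s, l) = -6 + l*s
(-107 + x(-3, 10))*k(-12, -7) = (-107 + (-6 + 10*(-3)))*(8 - 12) = (-107 + (-6 - 30))*(-4) = (-107 - 36)*(-4) = -143*(-4) = 572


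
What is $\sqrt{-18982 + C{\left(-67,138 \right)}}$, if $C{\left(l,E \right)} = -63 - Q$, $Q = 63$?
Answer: $2 i \sqrt{4777} \approx 138.23 i$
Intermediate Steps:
$C{\left(l,E \right)} = -126$ ($C{\left(l,E \right)} = -63 - 63 = -126$)
$\sqrt{-18982 + C{\left(-67,138 \right)}} = \sqrt{-18982 - 126} = \sqrt{-19108} = 2 i \sqrt{4777}$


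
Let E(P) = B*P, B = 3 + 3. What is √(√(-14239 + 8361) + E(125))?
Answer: √(750 + I*√5878) ≈ 27.422 + 1.3979*I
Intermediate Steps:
B = 6
E(P) = 6*P
√(√(-14239 + 8361) + E(125)) = √(√(-14239 + 8361) + 6*125) = √(√(-5878) + 750) = √(I*√5878 + 750) = √(750 + I*√5878)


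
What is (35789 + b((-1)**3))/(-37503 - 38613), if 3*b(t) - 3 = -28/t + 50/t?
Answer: -26837/57087 ≈ -0.47011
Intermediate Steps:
b(t) = 1 + 22/(3*t) (b(t) = 1 + (-28/t + 50/t)/3 = 1 + (22/t)/3 = 1 + 22/(3*t))
(35789 + b((-1)**3))/(-37503 - 38613) = (35789 + (22/3 + (-1)**3)/((-1)**3))/(-37503 - 38613) = (35789 + (22/3 - 1)/(-1))/(-76116) = (35789 - 1*19/3)*(-1/76116) = (35789 - 19/3)*(-1/76116) = (107348/3)*(-1/76116) = -26837/57087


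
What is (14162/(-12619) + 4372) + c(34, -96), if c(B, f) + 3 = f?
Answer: 53906825/12619 ≈ 4271.9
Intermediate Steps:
c(B, f) = -3 + f
(14162/(-12619) + 4372) + c(34, -96) = (14162/(-12619) + 4372) + (-3 - 96) = (14162*(-1/12619) + 4372) - 99 = (-14162/12619 + 4372) - 99 = 55156106/12619 - 99 = 53906825/12619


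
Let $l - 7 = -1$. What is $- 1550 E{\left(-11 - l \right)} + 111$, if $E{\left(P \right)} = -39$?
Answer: $60561$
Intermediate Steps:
$l = 6$ ($l = 7 - 1 = 6$)
$- 1550 E{\left(-11 - l \right)} + 111 = \left(-1550\right) \left(-39\right) + 111 = 60450 + 111 = 60561$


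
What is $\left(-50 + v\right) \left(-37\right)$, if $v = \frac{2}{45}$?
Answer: $\frac{83176}{45} \approx 1848.4$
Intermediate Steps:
$v = \frac{2}{45}$ ($v = 2 \cdot \frac{1}{45} = \frac{2}{45} \approx 0.044444$)
$\left(-50 + v\right) \left(-37\right) = \left(-50 + \frac{2}{45}\right) \left(-37\right) = \left(- \frac{2248}{45}\right) \left(-37\right) = \frac{83176}{45}$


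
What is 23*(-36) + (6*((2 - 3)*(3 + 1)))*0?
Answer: -828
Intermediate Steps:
23*(-36) + (6*((2 - 3)*(3 + 1)))*0 = -828 + (6*(-1*4))*0 = -828 + (6*(-4))*0 = -828 - 24*0 = -828 + 0 = -828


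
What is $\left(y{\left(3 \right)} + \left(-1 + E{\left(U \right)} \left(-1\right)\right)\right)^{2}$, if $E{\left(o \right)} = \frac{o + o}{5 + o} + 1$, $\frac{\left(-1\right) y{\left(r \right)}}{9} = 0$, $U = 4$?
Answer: $\frac{676}{81} \approx 8.3457$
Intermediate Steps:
$y{\left(r \right)} = 0$ ($y{\left(r \right)} = \left(-9\right) 0 = 0$)
$E{\left(o \right)} = 1 + \frac{2 o}{5 + o}$ ($E{\left(o \right)} = \frac{2 o}{5 + o} + 1 = 1 + \frac{2 o}{5 + o}$)
$\left(y{\left(3 \right)} + \left(-1 + E{\left(U \right)} \left(-1\right)\right)\right)^{2} = \left(0 + \left(-1 + \frac{5 + 3 \cdot 4}{5 + 4} \left(-1\right)\right)\right)^{2} = \left(0 + \left(-1 + \frac{5 + 12}{9} \left(-1\right)\right)\right)^{2} = \left(0 + \left(-1 + \frac{1}{9} \cdot 17 \left(-1\right)\right)\right)^{2} = \left(0 + \left(-1 + \frac{17}{9} \left(-1\right)\right)\right)^{2} = \left(0 - \frac{26}{9}\right)^{2} = \left(- \frac{26}{9}\right)^{2} = \frac{676}{81}$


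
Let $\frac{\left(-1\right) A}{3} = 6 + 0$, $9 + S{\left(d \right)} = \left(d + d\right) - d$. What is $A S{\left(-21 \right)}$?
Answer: $540$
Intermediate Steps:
$S{\left(d \right)} = -9 + d$ ($S{\left(d \right)} = -9 + \left(\left(d + d\right) - d\right) = -9 + \left(2 d - d\right) = -9 + d$)
$A = -18$ ($A = - 3 \left(6 + 0\right) = \left(-3\right) 6 = -18$)
$A S{\left(-21 \right)} = - 18 \left(-9 - 21\right) = \left(-18\right) \left(-30\right) = 540$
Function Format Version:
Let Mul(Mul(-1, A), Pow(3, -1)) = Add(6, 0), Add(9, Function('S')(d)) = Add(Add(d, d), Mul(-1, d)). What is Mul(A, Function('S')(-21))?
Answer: 540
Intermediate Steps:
Function('S')(d) = Add(-9, d) (Function('S')(d) = Add(-9, Add(Add(d, d), Mul(-1, d))) = Add(-9, Add(Mul(2, d), Mul(-1, d))) = Add(-9, d))
A = -18 (A = Mul(-3, Add(6, 0)) = Mul(-3, 6) = -18)
Mul(A, Function('S')(-21)) = Mul(-18, Add(-9, -21)) = Mul(-18, -30) = 540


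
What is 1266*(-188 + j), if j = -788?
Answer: -1235616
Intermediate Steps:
1266*(-188 + j) = 1266*(-188 - 788) = 1266*(-976) = -1235616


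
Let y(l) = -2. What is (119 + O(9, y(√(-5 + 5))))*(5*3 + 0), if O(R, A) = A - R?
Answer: 1620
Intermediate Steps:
(119 + O(9, y(√(-5 + 5))))*(5*3 + 0) = (119 + (-2 - 1*9))*(5*3 + 0) = (119 + (-2 - 9))*(15 + 0) = (119 - 11)*15 = 108*15 = 1620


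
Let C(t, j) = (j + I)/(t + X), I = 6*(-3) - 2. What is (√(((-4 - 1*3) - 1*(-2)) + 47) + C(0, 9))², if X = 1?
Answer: (-11 + √42)² ≈ 20.424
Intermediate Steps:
I = -20 (I = -18 - 2 = -20)
C(t, j) = (-20 + j)/(1 + t) (C(t, j) = (j - 20)/(t + 1) = (-20 + j)/(1 + t))
(√(((-4 - 1*3) - 1*(-2)) + 47) + C(0, 9))² = (√(((-4 - 1*3) - 1*(-2)) + 47) + (-20 + 9)/(1 + 0))² = (√(((-4 - 3) + 2) + 47) - 11/1)² = (√((-7 + 2) + 47) + 1*(-11))² = (√(-5 + 47) - 11)² = (√42 - 11)² = (-11 + √42)²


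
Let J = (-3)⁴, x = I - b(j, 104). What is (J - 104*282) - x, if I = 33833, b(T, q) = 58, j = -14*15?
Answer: -63022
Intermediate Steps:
j = -210
x = 33775 (x = 33833 - 1*58 = 33833 - 58 = 33775)
J = 81
(J - 104*282) - x = (81 - 104*282) - 1*33775 = (81 - 29328) - 33775 = -29247 - 33775 = -63022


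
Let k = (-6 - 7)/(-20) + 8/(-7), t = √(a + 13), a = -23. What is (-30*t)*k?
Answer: 207*I*√10/14 ≈ 46.757*I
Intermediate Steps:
t = I*√10 (t = √(-23 + 13) = √(-10) = I*√10 ≈ 3.1623*I)
k = -69/140 (k = -13*(-1/20) + 8*(-⅐) = 13/20 - 8/7 = -69/140 ≈ -0.49286)
(-30*t)*k = -30*I*√10*(-69/140) = 207*I*√10/14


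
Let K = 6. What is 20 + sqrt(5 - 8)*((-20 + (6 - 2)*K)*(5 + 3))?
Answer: 20 + 32*I*sqrt(3) ≈ 20.0 + 55.426*I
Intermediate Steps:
20 + sqrt(5 - 8)*((-20 + (6 - 2)*K)*(5 + 3)) = 20 + sqrt(5 - 8)*((-20 + (6 - 2)*6)*(5 + 3)) = 20 + sqrt(-3)*((-20 + 4*6)*8) = 20 + (I*sqrt(3))*((-20 + 24)*8) = 20 + (I*sqrt(3))*(4*8) = 20 + (I*sqrt(3))*32 = 20 + 32*I*sqrt(3)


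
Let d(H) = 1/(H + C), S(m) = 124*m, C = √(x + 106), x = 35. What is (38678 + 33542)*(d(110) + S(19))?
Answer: 2034835621080/11959 - 72220*√141/11959 ≈ 1.7015e+8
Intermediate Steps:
C = √141 (C = √(35 + 106) = √141 ≈ 11.874)
d(H) = 1/(H + √141)
(38678 + 33542)*(d(110) + S(19)) = (38678 + 33542)*(1/(110 + √141) + 124*19) = 72220*(1/(110 + √141) + 2356) = 72220*(2356 + 1/(110 + √141)) = 170150320 + 72220/(110 + √141)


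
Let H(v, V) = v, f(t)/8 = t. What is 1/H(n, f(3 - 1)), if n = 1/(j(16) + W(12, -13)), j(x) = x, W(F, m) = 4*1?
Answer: 20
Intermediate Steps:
f(t) = 8*t
W(F, m) = 4
n = 1/20 (n = 1/(16 + 4) = 1/20 ≈ 0.050000)
1/H(n, f(3 - 1)) = 1/(1/20) = 20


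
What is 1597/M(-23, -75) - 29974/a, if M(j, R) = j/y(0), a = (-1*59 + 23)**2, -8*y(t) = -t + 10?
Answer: 948869/14904 ≈ 63.665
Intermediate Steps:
y(t) = -5/4 + t/8 (y(t) = -(-t + 10)/8 = -(10 - t)/8 = -5/4 + t/8)
a = 1296 (a = (-59 + 23)**2 = (-36)**2 = 1296)
M(j, R) = -4*j/5 (M(j, R) = j/(-5/4 + (1/8)*0) = j/(-5/4 + 0) = j/(-5/4) = j*(-4/5) = -4*j/5)
1597/M(-23, -75) - 29974/a = 1597/((-4/5*(-23))) - 29974/1296 = 1597/(92/5) - 29974*1/1296 = 1597*(5/92) - 14987/648 = 7985/92 - 14987/648 = 948869/14904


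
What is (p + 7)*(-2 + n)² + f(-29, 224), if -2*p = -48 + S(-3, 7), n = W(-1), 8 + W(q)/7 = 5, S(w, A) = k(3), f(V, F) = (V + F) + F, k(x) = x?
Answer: 32049/2 ≈ 16025.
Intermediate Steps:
f(V, F) = V + 2*F (f(V, F) = (F + V) + F = V + 2*F)
S(w, A) = 3
W(q) = -21 (W(q) = -56 + 7*5 = -56 + 35 = -21)
n = -21
p = 45/2 (p = -(-48 + 3)/2 = -½*(-45) = 45/2 ≈ 22.500)
(p + 7)*(-2 + n)² + f(-29, 224) = (45/2 + 7)*(-2 - 21)² + (-29 + 2*224) = (59/2)*(-23)² + (-29 + 448) = (59/2)*529 + 419 = 31211/2 + 419 = 32049/2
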